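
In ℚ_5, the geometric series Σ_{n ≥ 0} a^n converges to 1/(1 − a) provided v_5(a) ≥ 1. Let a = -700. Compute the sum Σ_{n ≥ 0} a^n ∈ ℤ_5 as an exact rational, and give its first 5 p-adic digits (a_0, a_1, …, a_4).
Σ a^n = 1/(1 − a) = 1/701;  first 5 digits = (1, 0, 2, 4, 2)

v_5(a) = 2 ≥ 1, so the series converges in ℤ_5 to 1/(1 − a) = 1/(1 − (-700)) = 1/701. Expand this rational in ℤ_5: compute digits iteratively via d_i = x_i mod 5, x_{i+1} = (x_i − d_i)/5. The first 5 digits are (1, 0, 2, 4, 2).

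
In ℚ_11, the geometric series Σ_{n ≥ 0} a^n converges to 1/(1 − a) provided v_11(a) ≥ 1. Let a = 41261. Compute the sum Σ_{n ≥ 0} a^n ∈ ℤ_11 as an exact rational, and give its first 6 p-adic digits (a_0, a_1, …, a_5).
Σ a^n = 1/(1 − a) = -1/41260;  first 6 digits = (1, 0, 0, 9, 2, 0)

v_11(a) = 3 ≥ 1, so the series converges in ℤ_11 to 1/(1 − a) = 1/(1 − 41261) = -1/41260. Expand this rational in ℤ_11: compute digits iteratively via d_i = x_i mod 11, x_{i+1} = (x_i − d_i)/11. The first 6 digits are (1, 0, 0, 9, 2, 0).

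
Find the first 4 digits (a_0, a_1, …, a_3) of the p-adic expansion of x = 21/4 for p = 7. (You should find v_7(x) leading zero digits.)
(a_0, …, a_3) = (0, 6, 1, 5)

v_7(21/4) = 1, so a_0 = ... = a_0 = 0. Factor out: x = 7^1 · u with u = 3/4 a unit in ℤ_7. Expand u iteratively via a_{v+i} = u_i mod 7, u_{i+1} = (u_i − a_{v+i})/7:
  u_0 = 3/4;  a_1 = 6;  u_1 = (u_0 − 6)/7 = -3/4
  u_1 = -3/4;  a_2 = 1;  u_2 = (u_1 − 1)/7 = -1/4
  u_2 = -1/4;  a_3 = 5;  u_3 = (u_2 − 5)/7 = -3/4
Digits: (0, 6, 1, 5).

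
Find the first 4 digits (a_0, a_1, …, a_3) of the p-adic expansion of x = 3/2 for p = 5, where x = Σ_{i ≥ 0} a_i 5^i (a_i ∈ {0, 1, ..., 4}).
(a_0, …, a_3) = (4, 2, 2, 2)

v_5(3/2) = 0 (numerator and denominator both coprime to 5), so x ∈ ℤ_5^×. Compute digits iteratively via a_i = x_i mod 5, x_{i+1} = (x_i − a_i)/5, with x_0 = x:
  x_0 = 3/2;  a_0 = 4;  x_1 = (x_0 − 4)/5 = -1/2
  x_1 = -1/2;  a_1 = 2;  x_2 = (x_1 − 2)/5 = -1/2
  x_2 = -1/2;  a_2 = 2;  x_3 = (x_2 − 2)/5 = -1/2
  x_3 = -1/2;  a_3 = 2;  x_4 = (x_3 − 2)/5 = -1/2
Digits: (4, 2, 2, 2).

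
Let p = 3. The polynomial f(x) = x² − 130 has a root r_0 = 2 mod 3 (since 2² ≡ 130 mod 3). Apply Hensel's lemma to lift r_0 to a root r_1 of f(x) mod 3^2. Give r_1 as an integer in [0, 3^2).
r_1 = 2 (mod 9)

Hensel's recurrence: r_{i+1} = r_i − f(r_i)·(f′(r_i))^{-1} mod 3^{i+2}, with f′(x) = 2x. Iterate:
  r_0 = 2 (mod 3)
  r_1 = 2 (mod 9)
Final: r_1 = 2, and one checks f(r_1) ≡ 0 mod 3^2.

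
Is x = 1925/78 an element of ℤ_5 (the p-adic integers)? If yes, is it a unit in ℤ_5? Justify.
x ∈ ℤ_5 but not a unit; v_5(x) = 2 > 0

ℤ_5 = {x ∈ ℚ_5 : v_5(x) ≥ 0} and ℤ_5^× = {x ∈ ℤ_5 : v_5(x) = 0}. Here v_5(1925/78) = v_5(num) − v_5(den) = 2; compare against these criteria.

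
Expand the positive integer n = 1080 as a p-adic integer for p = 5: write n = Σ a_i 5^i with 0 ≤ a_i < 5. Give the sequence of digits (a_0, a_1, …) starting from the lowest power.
(a_0, a_1, …) = (0, 1, 3, 3, 1)

Repeated division by 5 gives the digits low-to-high: 1080 = 1·5^1 + 3·5^2 + 3·5^3 + 1·5^4. Digit sequence: (0, 1, 3, 3, 1).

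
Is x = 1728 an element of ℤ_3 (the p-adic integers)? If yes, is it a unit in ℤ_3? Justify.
x ∈ ℤ_3 but not a unit; v_3(x) = 3 > 0

ℤ_3 = {x ∈ ℚ_3 : v_3(x) ≥ 0} and ℤ_3^× = {x ∈ ℤ_3 : v_3(x) = 0}. Here v_3(1728) = v_3(num) − v_3(den) = 3; compare against these criteria.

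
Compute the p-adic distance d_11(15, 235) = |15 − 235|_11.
d_11(15, 235) = 1/11

Step 1 — x − y = 15 − 235 = -220. Step 2 — v_11(-220) = 1 (factor: -220 = −(11^1 · 20); the sign does not affect v_p). Step 3 — |x − y|_11 = 11^{-1} = 1/11.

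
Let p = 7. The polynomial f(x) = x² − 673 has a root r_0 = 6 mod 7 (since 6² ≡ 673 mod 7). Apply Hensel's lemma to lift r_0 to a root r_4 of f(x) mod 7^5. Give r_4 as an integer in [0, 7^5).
r_4 = 9463 (mod 16807)

Hensel's recurrence: r_{i+1} = r_i − f(r_i)·(f′(r_i))^{-1} mod 7^{i+2}, with f′(x) = 2x. Iterate:
  r_0 = 6 (mod 7)
  r_1 = 6 (mod 49)
  r_2 = 202 (mod 343)
  r_3 = 2260 (mod 2401)
  r_4 = 9463 (mod 16807)
Final: r_4 = 9463, and one checks f(r_4) ≡ 0 mod 7^5.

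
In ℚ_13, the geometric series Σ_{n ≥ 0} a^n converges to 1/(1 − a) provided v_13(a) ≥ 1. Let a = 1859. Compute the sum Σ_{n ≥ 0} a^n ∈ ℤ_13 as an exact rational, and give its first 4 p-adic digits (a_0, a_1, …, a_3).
Σ a^n = 1/(1 − a) = -1/1858;  first 4 digits = (1, 0, 11, 0)

v_13(a) = 2 ≥ 1, so the series converges in ℤ_13 to 1/(1 − a) = 1/(1 − 1859) = -1/1858. Expand this rational in ℤ_13: compute digits iteratively via d_i = x_i mod 13, x_{i+1} = (x_i − d_i)/13. The first 4 digits are (1, 0, 11, 0).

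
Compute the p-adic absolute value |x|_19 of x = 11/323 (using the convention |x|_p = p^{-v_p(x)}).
|11/323|_19 = 19

Step 1 — compute v_19(x) by factoring powers of 19 out of the numerator and denominator: v_19(11/323) = -1. Step 2 — apply |x|_p = p^{-v_p(x)} = 19^{1} = 19.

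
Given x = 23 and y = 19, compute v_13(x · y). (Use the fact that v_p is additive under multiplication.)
v_13(437) = 0

v_p(x) = 0 (factor: 23 = 13^0 · 23); v_p(y) = 0 (factor: 19 = 13^0 · 19). Additivity: v_p(xy) = v_p(x) + v_p(y) = 0 + 0 = 0. (Direct check: xy = 437 = 13^0 · (437).)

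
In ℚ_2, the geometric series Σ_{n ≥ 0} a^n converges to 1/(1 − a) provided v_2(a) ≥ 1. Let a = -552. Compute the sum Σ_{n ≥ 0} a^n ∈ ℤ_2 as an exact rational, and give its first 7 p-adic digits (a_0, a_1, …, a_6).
Σ a^n = 1/(1 − a) = 1/553;  first 7 digits = (1, 0, 0, 1, 1, 0, 0)

v_2(a) = 3 ≥ 1, so the series converges in ℤ_2 to 1/(1 − a) = 1/(1 − (-552)) = 1/553. Expand this rational in ℤ_2: compute digits iteratively via d_i = x_i mod 2, x_{i+1} = (x_i − d_i)/2. The first 7 digits are (1, 0, 0, 1, 1, 0, 0).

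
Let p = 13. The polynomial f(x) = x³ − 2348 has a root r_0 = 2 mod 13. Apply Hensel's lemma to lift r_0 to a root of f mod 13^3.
r_2 = 2056 (mod 2197)

Hensel: r_{i+1} = r_i − f(r_i)/f′(r_i) mod 13^{i+2}, where f′(x) = 3x². Iterate:
  r_0 = 2 (mod 13)
  r_1 = 28 (mod 169)
  r_2 = 2056 (mod 2197)
Final: r = 2056 with f(r) ≡ 0 mod 13^3.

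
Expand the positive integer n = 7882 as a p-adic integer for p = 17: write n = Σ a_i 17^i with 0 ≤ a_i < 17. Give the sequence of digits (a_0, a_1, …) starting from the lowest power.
(a_0, a_1, …) = (11, 4, 10, 1)

Repeated division by 17 gives the digits low-to-high: 7882 = 11 + 4·17^1 + 10·17^2 + 1·17^3. Digit sequence: (11, 4, 10, 1).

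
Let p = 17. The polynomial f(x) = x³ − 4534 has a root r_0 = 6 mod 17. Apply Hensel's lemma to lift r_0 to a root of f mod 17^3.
r_2 = 1978 (mod 4913)

Hensel: r_{i+1} = r_i − f(r_i)/f′(r_i) mod 17^{i+2}, where f′(x) = 3x². Iterate:
  r_0 = 6 (mod 17)
  r_1 = 244 (mod 289)
  r_2 = 1978 (mod 4913)
Final: r = 1978 with f(r) ≡ 0 mod 17^3.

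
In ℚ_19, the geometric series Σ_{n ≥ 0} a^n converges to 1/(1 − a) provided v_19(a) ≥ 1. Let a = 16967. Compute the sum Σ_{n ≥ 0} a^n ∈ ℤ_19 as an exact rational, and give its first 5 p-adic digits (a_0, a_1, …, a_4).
Σ a^n = 1/(1 − a) = -1/16966;  first 5 digits = (1, 0, 9, 2, 5)

v_19(a) = 2 ≥ 1, so the series converges in ℤ_19 to 1/(1 − a) = 1/(1 − 16967) = -1/16966. Expand this rational in ℤ_19: compute digits iteratively via d_i = x_i mod 19, x_{i+1} = (x_i − d_i)/19. The first 5 digits are (1, 0, 9, 2, 5).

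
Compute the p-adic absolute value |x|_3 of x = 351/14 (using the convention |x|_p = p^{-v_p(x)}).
|351/14|_3 = 1/27

Step 1 — compute v_3(x) by factoring powers of 3 out of the numerator and denominator: v_3(351/14) = 3. Step 2 — apply |x|_p = p^{-v_p(x)} = 3^{-3} = 1/27.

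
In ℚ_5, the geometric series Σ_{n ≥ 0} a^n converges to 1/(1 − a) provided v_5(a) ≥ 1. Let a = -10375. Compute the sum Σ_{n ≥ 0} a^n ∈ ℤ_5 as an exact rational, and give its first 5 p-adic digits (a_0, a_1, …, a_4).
Σ a^n = 1/(1 − a) = 1/10376;  first 5 digits = (1, 0, 0, 2, 3)

v_5(a) = 3 ≥ 1, so the series converges in ℤ_5 to 1/(1 − a) = 1/(1 − (-10375)) = 1/10376. Expand this rational in ℤ_5: compute digits iteratively via d_i = x_i mod 5, x_{i+1} = (x_i − d_i)/5. The first 5 digits are (1, 0, 0, 2, 3).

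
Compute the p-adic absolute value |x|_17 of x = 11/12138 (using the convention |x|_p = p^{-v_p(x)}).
|11/12138|_17 = 289

Step 1 — compute v_17(x) by factoring powers of 17 out of the numerator and denominator: v_17(11/12138) = -2. Step 2 — apply |x|_p = p^{-v_p(x)} = 17^{2} = 289.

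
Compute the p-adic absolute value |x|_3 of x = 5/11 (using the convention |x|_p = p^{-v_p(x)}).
|5/11|_3 = 1

Step 1 — compute v_3(x) by factoring powers of 3 out of the numerator and denominator: v_3(5/11) = 0. Step 2 — apply |x|_p = p^{-v_p(x)} = 3^{0} = 1.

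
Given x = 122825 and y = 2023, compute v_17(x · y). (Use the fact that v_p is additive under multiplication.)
v_17(248474975) = 5

v_p(x) = 3 (factor: 122825 = 17^3 · 25); v_p(y) = 2 (factor: 2023 = 17^2 · 7). Additivity: v_p(xy) = v_p(x) + v_p(y) = 3 + 2 = 5. (Direct check: xy = 248474975 = 17^5 · (175).)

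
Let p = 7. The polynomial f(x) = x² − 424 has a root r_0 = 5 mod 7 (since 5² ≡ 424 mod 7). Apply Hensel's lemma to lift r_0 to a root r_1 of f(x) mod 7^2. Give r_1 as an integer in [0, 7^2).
r_1 = 40 (mod 49)

Hensel's recurrence: r_{i+1} = r_i − f(r_i)·(f′(r_i))^{-1} mod 7^{i+2}, with f′(x) = 2x. Iterate:
  r_0 = 5 (mod 7)
  r_1 = 40 (mod 49)
Final: r_1 = 40, and one checks f(r_1) ≡ 0 mod 7^2.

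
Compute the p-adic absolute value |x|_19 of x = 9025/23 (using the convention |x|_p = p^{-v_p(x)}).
|9025/23|_19 = 1/361

Step 1 — compute v_19(x) by factoring powers of 19 out of the numerator and denominator: v_19(9025/23) = 2. Step 2 — apply |x|_p = p^{-v_p(x)} = 19^{-2} = 1/361.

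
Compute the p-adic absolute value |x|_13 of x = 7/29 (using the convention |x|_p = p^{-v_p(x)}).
|7/29|_13 = 1

Step 1 — compute v_13(x) by factoring powers of 13 out of the numerator and denominator: v_13(7/29) = 0. Step 2 — apply |x|_p = p^{-v_p(x)} = 13^{0} = 1.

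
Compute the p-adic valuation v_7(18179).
v_7(18179) = 3

v_7(n) is the largest exponent k such that 7^k divides n. Factor out: 18179 = 7^3 · 53. (Sign doesn't affect v_p.) So v_7(18179) = 3.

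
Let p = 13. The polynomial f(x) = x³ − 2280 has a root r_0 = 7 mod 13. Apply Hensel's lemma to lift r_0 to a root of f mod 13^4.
r_3 = 5350 (mod 28561)

Hensel: r_{i+1} = r_i − f(r_i)/f′(r_i) mod 13^{i+2}, where f′(x) = 3x². Iterate:
  r_0 = 7 (mod 13)
  r_1 = 111 (mod 169)
  r_2 = 956 (mod 2197)
  r_3 = 5350 (mod 28561)
Final: r = 5350 with f(r) ≡ 0 mod 13^4.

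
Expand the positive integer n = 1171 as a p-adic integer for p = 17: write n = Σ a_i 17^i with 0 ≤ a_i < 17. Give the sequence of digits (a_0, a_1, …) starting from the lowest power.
(a_0, a_1, …) = (15, 0, 4)

Repeated division by 17 gives the digits low-to-high: 1171 = 15 + 4·17^2. Digit sequence: (15, 0, 4).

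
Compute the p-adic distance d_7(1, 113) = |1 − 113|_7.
d_7(1, 113) = 1/7

Step 1 — x − y = 1 − 113 = -112. Step 2 — v_7(-112) = 1 (factor: -112 = −(7^1 · 16); the sign does not affect v_p). Step 3 — |x − y|_7 = 7^{-1} = 1/7.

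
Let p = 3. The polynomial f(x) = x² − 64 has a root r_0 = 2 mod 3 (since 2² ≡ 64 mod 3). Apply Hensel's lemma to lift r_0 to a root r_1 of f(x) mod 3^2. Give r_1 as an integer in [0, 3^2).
r_1 = 8 (mod 9)

Hensel's recurrence: r_{i+1} = r_i − f(r_i)·(f′(r_i))^{-1} mod 3^{i+2}, with f′(x) = 2x. Iterate:
  r_0 = 2 (mod 3)
  r_1 = 8 (mod 9)
Final: r_1 = 8, and one checks f(r_1) ≡ 0 mod 3^2.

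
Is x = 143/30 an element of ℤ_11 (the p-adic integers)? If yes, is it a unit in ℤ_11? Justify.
x ∈ ℤ_11 but not a unit; v_11(x) = 1 > 0

ℤ_11 = {x ∈ ℚ_11 : v_11(x) ≥ 0} and ℤ_11^× = {x ∈ ℤ_11 : v_11(x) = 0}. Here v_11(143/30) = v_11(num) − v_11(den) = 1; compare against these criteria.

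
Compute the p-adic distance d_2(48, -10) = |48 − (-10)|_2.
d_2(48, -10) = 1/2

Step 1 — x − y = 48 − (-10) = 58. Step 2 — v_2(58) = 1 (factor: 58 = (2^1 · 29); the sign does not affect v_p). Step 3 — |x − y|_2 = 2^{-1} = 1/2.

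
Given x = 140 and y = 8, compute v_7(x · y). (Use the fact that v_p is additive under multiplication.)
v_7(1120) = 1

v_p(x) = 1 (factor: 140 = 7^1 · 20); v_p(y) = 0 (factor: 8 = 7^0 · 8). Additivity: v_p(xy) = v_p(x) + v_p(y) = 1 + 0 = 1. (Direct check: xy = 1120 = 7^1 · (160).)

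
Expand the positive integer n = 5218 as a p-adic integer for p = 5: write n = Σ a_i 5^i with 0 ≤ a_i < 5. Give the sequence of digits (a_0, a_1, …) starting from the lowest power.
(a_0, a_1, …) = (3, 3, 3, 1, 3, 1)

Repeated division by 5 gives the digits low-to-high: 5218 = 3 + 3·5^1 + 3·5^2 + 1·5^3 + 3·5^4 + 1·5^5. Digit sequence: (3, 3, 3, 1, 3, 1).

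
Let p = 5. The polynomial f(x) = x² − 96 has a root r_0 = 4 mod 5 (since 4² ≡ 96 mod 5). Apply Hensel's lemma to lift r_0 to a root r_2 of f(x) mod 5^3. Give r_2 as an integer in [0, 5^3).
r_2 = 64 (mod 125)

Hensel's recurrence: r_{i+1} = r_i − f(r_i)·(f′(r_i))^{-1} mod 5^{i+2}, with f′(x) = 2x. Iterate:
  r_0 = 4 (mod 5)
  r_1 = 14 (mod 25)
  r_2 = 64 (mod 125)
Final: r_2 = 64, and one checks f(r_2) ≡ 0 mod 5^3.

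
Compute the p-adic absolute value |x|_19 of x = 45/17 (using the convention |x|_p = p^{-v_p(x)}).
|45/17|_19 = 1

Step 1 — compute v_19(x) by factoring powers of 19 out of the numerator and denominator: v_19(45/17) = 0. Step 2 — apply |x|_p = p^{-v_p(x)} = 19^{0} = 1.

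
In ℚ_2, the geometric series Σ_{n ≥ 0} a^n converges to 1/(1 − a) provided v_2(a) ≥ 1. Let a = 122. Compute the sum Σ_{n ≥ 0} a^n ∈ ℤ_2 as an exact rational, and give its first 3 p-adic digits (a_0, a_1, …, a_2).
Σ a^n = 1/(1 − a) = -1/121;  first 3 digits = (1, 1, 1)

v_2(a) = 1 ≥ 1, so the series converges in ℤ_2 to 1/(1 − a) = 1/(1 − 122) = -1/121. Expand this rational in ℤ_2: compute digits iteratively via d_i = x_i mod 2, x_{i+1} = (x_i − d_i)/2. The first 3 digits are (1, 1, 1).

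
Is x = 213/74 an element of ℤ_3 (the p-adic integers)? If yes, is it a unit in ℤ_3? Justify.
x ∈ ℤ_3 but not a unit; v_3(x) = 1 > 0

ℤ_3 = {x ∈ ℚ_3 : v_3(x) ≥ 0} and ℤ_3^× = {x ∈ ℤ_3 : v_3(x) = 0}. Here v_3(213/74) = v_3(num) − v_3(den) = 1; compare against these criteria.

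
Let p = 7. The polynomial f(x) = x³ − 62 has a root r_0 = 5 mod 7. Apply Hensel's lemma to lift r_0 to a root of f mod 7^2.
r_1 = 12 (mod 49)

Hensel: r_{i+1} = r_i − f(r_i)/f′(r_i) mod 7^{i+2}, where f′(x) = 3x². Iterate:
  r_0 = 5 (mod 7)
  r_1 = 12 (mod 49)
Final: r = 12 with f(r) ≡ 0 mod 7^2.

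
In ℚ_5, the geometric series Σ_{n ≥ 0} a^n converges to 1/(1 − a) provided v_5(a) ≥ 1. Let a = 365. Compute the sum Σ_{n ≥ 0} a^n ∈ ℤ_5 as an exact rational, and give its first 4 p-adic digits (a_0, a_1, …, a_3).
Σ a^n = 1/(1 − a) = -1/364;  first 4 digits = (1, 3, 3, 0)

v_5(a) = 1 ≥ 1, so the series converges in ℤ_5 to 1/(1 − a) = 1/(1 − 365) = -1/364. Expand this rational in ℤ_5: compute digits iteratively via d_i = x_i mod 5, x_{i+1} = (x_i − d_i)/5. The first 4 digits are (1, 3, 3, 0).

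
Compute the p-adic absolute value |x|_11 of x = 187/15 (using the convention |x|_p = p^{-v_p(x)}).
|187/15|_11 = 1/11

Step 1 — compute v_11(x) by factoring powers of 11 out of the numerator and denominator: v_11(187/15) = 1. Step 2 — apply |x|_p = p^{-v_p(x)} = 11^{-1} = 1/11.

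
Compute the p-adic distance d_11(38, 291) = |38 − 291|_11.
d_11(38, 291) = 1/11

Step 1 — x − y = 38 − 291 = -253. Step 2 — v_11(-253) = 1 (factor: -253 = −(11^1 · 23); the sign does not affect v_p). Step 3 — |x − y|_11 = 11^{-1} = 1/11.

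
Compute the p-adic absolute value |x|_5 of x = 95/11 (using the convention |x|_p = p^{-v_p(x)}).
|95/11|_5 = 1/5

Step 1 — compute v_5(x) by factoring powers of 5 out of the numerator and denominator: v_5(95/11) = 1. Step 2 — apply |x|_p = p^{-v_p(x)} = 5^{-1} = 1/5.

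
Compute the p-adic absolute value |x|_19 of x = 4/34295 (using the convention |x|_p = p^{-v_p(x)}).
|4/34295|_19 = 6859

Step 1 — compute v_19(x) by factoring powers of 19 out of the numerator and denominator: v_19(4/34295) = -3. Step 2 — apply |x|_p = p^{-v_p(x)} = 19^{3} = 6859.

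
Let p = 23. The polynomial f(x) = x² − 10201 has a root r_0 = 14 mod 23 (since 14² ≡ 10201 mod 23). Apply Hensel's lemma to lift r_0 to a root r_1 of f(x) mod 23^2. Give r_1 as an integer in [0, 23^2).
r_1 = 428 (mod 529)

Hensel's recurrence: r_{i+1} = r_i − f(r_i)·(f′(r_i))^{-1} mod 23^{i+2}, with f′(x) = 2x. Iterate:
  r_0 = 14 (mod 23)
  r_1 = 428 (mod 529)
Final: r_1 = 428, and one checks f(r_1) ≡ 0 mod 23^2.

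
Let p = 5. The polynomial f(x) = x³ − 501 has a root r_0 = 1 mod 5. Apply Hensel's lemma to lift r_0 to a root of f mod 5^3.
r_2 = 1 (mod 125)

Hensel: r_{i+1} = r_i − f(r_i)/f′(r_i) mod 5^{i+2}, where f′(x) = 3x². Iterate:
  r_0 = 1 (mod 5)
  r_1 = 1 (mod 25)
  r_2 = 1 (mod 125)
Final: r = 1 with f(r) ≡ 0 mod 5^3.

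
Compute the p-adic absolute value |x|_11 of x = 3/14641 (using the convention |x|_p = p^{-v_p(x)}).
|3/14641|_11 = 14641

Step 1 — compute v_11(x) by factoring powers of 11 out of the numerator and denominator: v_11(3/14641) = -4. Step 2 — apply |x|_p = p^{-v_p(x)} = 11^{4} = 14641.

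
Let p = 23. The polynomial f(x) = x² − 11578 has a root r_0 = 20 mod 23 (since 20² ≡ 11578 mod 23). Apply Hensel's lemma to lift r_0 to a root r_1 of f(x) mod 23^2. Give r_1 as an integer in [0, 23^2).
r_1 = 273 (mod 529)

Hensel's recurrence: r_{i+1} = r_i − f(r_i)·(f′(r_i))^{-1} mod 23^{i+2}, with f′(x) = 2x. Iterate:
  r_0 = 20 (mod 23)
  r_1 = 273 (mod 529)
Final: r_1 = 273, and one checks f(r_1) ≡ 0 mod 23^2.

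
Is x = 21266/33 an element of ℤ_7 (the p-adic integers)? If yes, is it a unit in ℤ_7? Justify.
x ∈ ℤ_7 but not a unit; v_7(x) = 3 > 0

ℤ_7 = {x ∈ ℚ_7 : v_7(x) ≥ 0} and ℤ_7^× = {x ∈ ℤ_7 : v_7(x) = 0}. Here v_7(21266/33) = v_7(num) − v_7(den) = 3; compare against these criteria.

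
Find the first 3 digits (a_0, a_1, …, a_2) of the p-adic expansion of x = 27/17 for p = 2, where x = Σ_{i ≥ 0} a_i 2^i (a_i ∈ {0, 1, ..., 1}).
(a_0, …, a_2) = (1, 1, 0)

v_2(27/17) = 0 (numerator and denominator both coprime to 2), so x ∈ ℤ_2^×. Compute digits iteratively via a_i = x_i mod 2, x_{i+1} = (x_i − a_i)/2, with x_0 = x:
  x_0 = 27/17;  a_0 = 1;  x_1 = (x_0 − 1)/2 = 5/17
  x_1 = 5/17;  a_1 = 1;  x_2 = (x_1 − 1)/2 = -6/17
  x_2 = -6/17;  a_2 = 0;  x_3 = (x_2 − 0)/2 = -3/17
Digits: (1, 1, 0).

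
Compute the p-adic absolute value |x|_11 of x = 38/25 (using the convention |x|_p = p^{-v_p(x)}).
|38/25|_11 = 1

Step 1 — compute v_11(x) by factoring powers of 11 out of the numerator and denominator: v_11(38/25) = 0. Step 2 — apply |x|_p = p^{-v_p(x)} = 11^{0} = 1.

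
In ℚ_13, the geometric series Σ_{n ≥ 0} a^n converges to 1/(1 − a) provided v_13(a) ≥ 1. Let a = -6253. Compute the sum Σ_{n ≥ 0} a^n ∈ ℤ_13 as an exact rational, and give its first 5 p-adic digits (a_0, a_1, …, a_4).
Σ a^n = 1/(1 − a) = 1/6254;  first 5 digits = (1, 0, 2, 10, 3)

v_13(a) = 2 ≥ 1, so the series converges in ℤ_13 to 1/(1 − a) = 1/(1 − (-6253)) = 1/6254. Expand this rational in ℤ_13: compute digits iteratively via d_i = x_i mod 13, x_{i+1} = (x_i − d_i)/13. The first 5 digits are (1, 0, 2, 10, 3).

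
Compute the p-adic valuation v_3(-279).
v_3(-279) = 2

v_3(n) is the largest exponent k such that 3^k divides n. Factor out: -279 = -3^2 · 31. (Sign doesn't affect v_p.) So v_3(-279) = 2.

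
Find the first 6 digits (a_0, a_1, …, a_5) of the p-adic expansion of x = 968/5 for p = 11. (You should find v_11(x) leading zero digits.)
(a_0, …, a_5) = (0, 0, 6, 4, 4, 4)

v_11(968/5) = 2, so a_0 = ... = a_1 = 0. Factor out: x = 11^2 · u with u = 8/5 a unit in ℤ_11. Expand u iteratively via a_{v+i} = u_i mod 11, u_{i+1} = (u_i − a_{v+i})/11:
  u_0 = 8/5;  a_2 = 6;  u_1 = (u_0 − 6)/11 = -2/5
  u_1 = -2/5;  a_3 = 4;  u_2 = (u_1 − 4)/11 = -2/5
  u_2 = -2/5;  a_4 = 4;  u_3 = (u_2 − 4)/11 = -2/5
  u_3 = -2/5;  a_5 = 4;  u_4 = (u_3 − 4)/11 = -2/5
Digits: (0, 0, 6, 4, 4, 4).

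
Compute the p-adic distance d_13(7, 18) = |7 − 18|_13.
d_13(7, 18) = 1

Step 1 — x − y = 7 − 18 = -11. Step 2 — v_13(-11) = 0 (factor: -11 = −(13^0 · 11); the sign does not affect v_p). Step 3 — |x − y|_13 = 13^{0} = 1.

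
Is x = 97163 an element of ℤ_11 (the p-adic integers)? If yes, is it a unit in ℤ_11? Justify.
x ∈ ℤ_11 but not a unit; v_11(x) = 3 > 0

ℤ_11 = {x ∈ ℚ_11 : v_11(x) ≥ 0} and ℤ_11^× = {x ∈ ℤ_11 : v_11(x) = 0}. Here v_11(97163) = v_11(num) − v_11(den) = 3; compare against these criteria.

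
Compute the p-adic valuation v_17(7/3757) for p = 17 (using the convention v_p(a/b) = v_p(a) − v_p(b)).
v_17(7/3757) = -2

Factor powers of 17 from the numerator and denominator of the reduced fraction: 7 = 17^0 · 7 and 3757 = 17^2 · 13. Apply v_p(a/b) = v_p(a) − v_p(b): v_17(7/3757) = 0 − 2 = -2.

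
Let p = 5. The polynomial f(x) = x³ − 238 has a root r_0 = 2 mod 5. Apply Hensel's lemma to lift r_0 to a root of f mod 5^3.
r_2 = 117 (mod 125)

Hensel: r_{i+1} = r_i − f(r_i)/f′(r_i) mod 5^{i+2}, where f′(x) = 3x². Iterate:
  r_0 = 2 (mod 5)
  r_1 = 17 (mod 25)
  r_2 = 117 (mod 125)
Final: r = 117 with f(r) ≡ 0 mod 5^3.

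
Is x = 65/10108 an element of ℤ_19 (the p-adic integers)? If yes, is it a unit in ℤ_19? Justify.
x ∉ ℤ_19 (v_19(x) = -2 < 0)

ℤ_19 = {x ∈ ℚ_19 : v_19(x) ≥ 0} and ℤ_19^× = {x ∈ ℤ_19 : v_19(x) = 0}. Here v_19(65/10108) = v_19(num) − v_19(den) = -2; compare against these criteria.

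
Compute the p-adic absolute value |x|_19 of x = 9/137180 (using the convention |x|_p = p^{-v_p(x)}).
|9/137180|_19 = 6859

Step 1 — compute v_19(x) by factoring powers of 19 out of the numerator and denominator: v_19(9/137180) = -3. Step 2 — apply |x|_p = p^{-v_p(x)} = 19^{3} = 6859.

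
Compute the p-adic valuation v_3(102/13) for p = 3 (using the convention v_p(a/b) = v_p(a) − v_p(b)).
v_3(102/13) = 1

Factor powers of 3 from the numerator and denominator of the reduced fraction: 102 = 3^1 · 34 and 13 = 3^0 · 13. Apply v_p(a/b) = v_p(a) − v_p(b): v_3(102/13) = 1 − 0 = 1.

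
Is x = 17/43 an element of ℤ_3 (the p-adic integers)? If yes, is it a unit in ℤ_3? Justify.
x ∈ ℤ_3^× (unit); v_3(x) = 0

ℤ_3 = {x ∈ ℚ_3 : v_3(x) ≥ 0} and ℤ_3^× = {x ∈ ℤ_3 : v_3(x) = 0}. Here v_3(17/43) = v_3(num) − v_3(den) = 0; compare against these criteria.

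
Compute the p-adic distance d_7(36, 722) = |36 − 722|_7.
d_7(36, 722) = 1/343

Step 1 — x − y = 36 − 722 = -686. Step 2 — v_7(-686) = 3 (factor: -686 = −(7^3 · 2); the sign does not affect v_p). Step 3 — |x − y|_7 = 7^{-3} = 1/343.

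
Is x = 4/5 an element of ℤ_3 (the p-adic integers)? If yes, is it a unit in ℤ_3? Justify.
x ∈ ℤ_3^× (unit); v_3(x) = 0

ℤ_3 = {x ∈ ℚ_3 : v_3(x) ≥ 0} and ℤ_3^× = {x ∈ ℤ_3 : v_3(x) = 0}. Here v_3(4/5) = v_3(num) − v_3(den) = 0; compare against these criteria.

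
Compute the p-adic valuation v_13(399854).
v_13(399854) = 4

v_13(n) is the largest exponent k such that 13^k divides n. Factor out: 399854 = 13^4 · 14. (Sign doesn't affect v_p.) So v_13(399854) = 4.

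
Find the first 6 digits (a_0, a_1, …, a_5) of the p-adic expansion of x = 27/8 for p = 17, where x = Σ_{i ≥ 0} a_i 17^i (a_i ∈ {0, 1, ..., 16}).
(a_0, …, a_5) = (14, 10, 10, 10, 10, 10)

v_17(27/8) = 0 (numerator and denominator both coprime to 17), so x ∈ ℤ_17^×. Compute digits iteratively via a_i = x_i mod 17, x_{i+1} = (x_i − a_i)/17, with x_0 = x:
  x_0 = 27/8;  a_0 = 14;  x_1 = (x_0 − 14)/17 = -5/8
  x_1 = -5/8;  a_1 = 10;  x_2 = (x_1 − 10)/17 = -5/8
  x_2 = -5/8;  a_2 = 10;  x_3 = (x_2 − 10)/17 = -5/8
  x_3 = -5/8;  a_3 = 10;  x_4 = (x_3 − 10)/17 = -5/8
  x_4 = -5/8;  a_4 = 10;  x_5 = (x_4 − 10)/17 = -5/8
  x_5 = -5/8;  a_5 = 10;  x_6 = (x_5 − 10)/17 = -5/8
Digits: (14, 10, 10, 10, 10, 10).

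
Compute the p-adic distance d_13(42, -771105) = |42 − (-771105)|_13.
d_13(42, -771105) = 1/28561

Step 1 — x − y = 42 − (-771105) = 771147. Step 2 — v_13(771147) = 4 (factor: 771147 = (13^4 · 27); the sign does not affect v_p). Step 3 — |x − y|_13 = 13^{-4} = 1/28561.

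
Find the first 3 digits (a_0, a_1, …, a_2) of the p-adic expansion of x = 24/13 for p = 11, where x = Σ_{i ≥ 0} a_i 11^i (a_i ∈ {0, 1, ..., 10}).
(a_0, …, a_2) = (1, 6, 2)

v_11(24/13) = 0 (numerator and denominator both coprime to 11), so x ∈ ℤ_11^×. Compute digits iteratively via a_i = x_i mod 11, x_{i+1} = (x_i − a_i)/11, with x_0 = x:
  x_0 = 24/13;  a_0 = 1;  x_1 = (x_0 − 1)/11 = 1/13
  x_1 = 1/13;  a_1 = 6;  x_2 = (x_1 − 6)/11 = -7/13
  x_2 = -7/13;  a_2 = 2;  x_3 = (x_2 − 2)/11 = -3/13
Digits: (1, 6, 2).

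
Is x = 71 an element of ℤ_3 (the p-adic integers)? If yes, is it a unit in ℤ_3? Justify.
x ∈ ℤ_3^× (unit); v_3(x) = 0

ℤ_3 = {x ∈ ℚ_3 : v_3(x) ≥ 0} and ℤ_3^× = {x ∈ ℤ_3 : v_3(x) = 0}. Here v_3(71) = v_3(num) − v_3(den) = 0; compare against these criteria.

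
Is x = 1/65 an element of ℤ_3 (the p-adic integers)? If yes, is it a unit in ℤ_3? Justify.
x ∈ ℤ_3^× (unit); v_3(x) = 0

ℤ_3 = {x ∈ ℚ_3 : v_3(x) ≥ 0} and ℤ_3^× = {x ∈ ℤ_3 : v_3(x) = 0}. Here v_3(1/65) = v_3(num) − v_3(den) = 0; compare against these criteria.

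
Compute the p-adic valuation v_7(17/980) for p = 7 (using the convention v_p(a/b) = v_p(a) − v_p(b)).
v_7(17/980) = -2

Factor powers of 7 from the numerator and denominator of the reduced fraction: 17 = 7^0 · 17 and 980 = 7^2 · 20. Apply v_p(a/b) = v_p(a) − v_p(b): v_7(17/980) = 0 − 2 = -2.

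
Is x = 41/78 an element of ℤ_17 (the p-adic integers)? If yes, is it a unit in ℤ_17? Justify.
x ∈ ℤ_17^× (unit); v_17(x) = 0

ℤ_17 = {x ∈ ℚ_17 : v_17(x) ≥ 0} and ℤ_17^× = {x ∈ ℤ_17 : v_17(x) = 0}. Here v_17(41/78) = v_17(num) − v_17(den) = 0; compare against these criteria.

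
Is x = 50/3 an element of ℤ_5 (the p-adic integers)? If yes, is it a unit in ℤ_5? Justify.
x ∈ ℤ_5 but not a unit; v_5(x) = 2 > 0

ℤ_5 = {x ∈ ℚ_5 : v_5(x) ≥ 0} and ℤ_5^× = {x ∈ ℤ_5 : v_5(x) = 0}. Here v_5(50/3) = v_5(num) − v_5(den) = 2; compare against these criteria.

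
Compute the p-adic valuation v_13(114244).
v_13(114244) = 4

v_13(n) is the largest exponent k such that 13^k divides n. Factor out: 114244 = 13^4 · 4. (Sign doesn't affect v_p.) So v_13(114244) = 4.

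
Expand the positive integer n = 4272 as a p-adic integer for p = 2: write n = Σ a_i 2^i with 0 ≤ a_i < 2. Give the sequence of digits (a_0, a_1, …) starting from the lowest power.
(a_0, a_1, …) = (0, 0, 0, 0, 1, 1, 0, 1, 0, 0, 0, 0, 1)

Repeated division by 2 gives the digits low-to-high: 4272 = 1·2^4 + 1·2^5 + 1·2^7 + 1·2^12. Digit sequence: (0, 0, 0, 0, 1, 1, 0, 1, 0, 0, 0, 0, 1).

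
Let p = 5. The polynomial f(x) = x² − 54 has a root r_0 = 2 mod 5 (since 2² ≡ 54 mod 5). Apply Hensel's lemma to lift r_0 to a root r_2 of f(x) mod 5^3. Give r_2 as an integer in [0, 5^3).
r_2 = 77 (mod 125)

Hensel's recurrence: r_{i+1} = r_i − f(r_i)·(f′(r_i))^{-1} mod 5^{i+2}, with f′(x) = 2x. Iterate:
  r_0 = 2 (mod 5)
  r_1 = 2 (mod 25)
  r_2 = 77 (mod 125)
Final: r_2 = 77, and one checks f(r_2) ≡ 0 mod 5^3.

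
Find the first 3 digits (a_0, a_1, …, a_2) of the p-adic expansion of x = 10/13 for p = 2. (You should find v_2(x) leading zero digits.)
(a_0, …, a_2) = (0, 1, 0)

v_2(10/13) = 1, so a_0 = ... = a_0 = 0. Factor out: x = 2^1 · u with u = 5/13 a unit in ℤ_2. Expand u iteratively via a_{v+i} = u_i mod 2, u_{i+1} = (u_i − a_{v+i})/2:
  u_0 = 5/13;  a_1 = 1;  u_1 = (u_0 − 1)/2 = -4/13
  u_1 = -4/13;  a_2 = 0;  u_2 = (u_1 − 0)/2 = -2/13
Digits: (0, 1, 0).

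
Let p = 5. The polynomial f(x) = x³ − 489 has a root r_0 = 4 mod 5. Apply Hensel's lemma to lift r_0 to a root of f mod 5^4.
r_3 = 104 (mod 625)

Hensel: r_{i+1} = r_i − f(r_i)/f′(r_i) mod 5^{i+2}, where f′(x) = 3x². Iterate:
  r_0 = 4 (mod 5)
  r_1 = 4 (mod 25)
  r_2 = 104 (mod 125)
  r_3 = 104 (mod 625)
Final: r = 104 with f(r) ≡ 0 mod 5^4.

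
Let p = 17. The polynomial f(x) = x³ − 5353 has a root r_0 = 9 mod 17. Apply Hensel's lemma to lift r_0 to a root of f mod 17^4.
r_3 = 47116 (mod 83521)

Hensel: r_{i+1} = r_i − f(r_i)/f′(r_i) mod 17^{i+2}, where f′(x) = 3x². Iterate:
  r_0 = 9 (mod 17)
  r_1 = 9 (mod 289)
  r_2 = 2899 (mod 4913)
  r_3 = 47116 (mod 83521)
Final: r = 47116 with f(r) ≡ 0 mod 17^4.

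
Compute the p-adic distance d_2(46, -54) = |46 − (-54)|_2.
d_2(46, -54) = 1/4

Step 1 — x − y = 46 − (-54) = 100. Step 2 — v_2(100) = 2 (factor: 100 = (2^2 · 25); the sign does not affect v_p). Step 3 — |x − y|_2 = 2^{-2} = 1/4.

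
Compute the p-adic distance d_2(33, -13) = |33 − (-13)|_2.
d_2(33, -13) = 1/2

Step 1 — x − y = 33 − (-13) = 46. Step 2 — v_2(46) = 1 (factor: 46 = (2^1 · 23); the sign does not affect v_p). Step 3 — |x − y|_2 = 2^{-1} = 1/2.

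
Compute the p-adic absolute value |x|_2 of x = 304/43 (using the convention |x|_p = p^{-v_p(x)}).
|304/43|_2 = 1/16

Step 1 — compute v_2(x) by factoring powers of 2 out of the numerator and denominator: v_2(304/43) = 4. Step 2 — apply |x|_p = p^{-v_p(x)} = 2^{-4} = 1/16.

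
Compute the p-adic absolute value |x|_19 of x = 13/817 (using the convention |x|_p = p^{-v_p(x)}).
|13/817|_19 = 19

Step 1 — compute v_19(x) by factoring powers of 19 out of the numerator and denominator: v_19(13/817) = -1. Step 2 — apply |x|_p = p^{-v_p(x)} = 19^{1} = 19.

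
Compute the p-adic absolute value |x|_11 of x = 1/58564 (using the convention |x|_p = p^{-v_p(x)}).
|1/58564|_11 = 14641

Step 1 — compute v_11(x) by factoring powers of 11 out of the numerator and denominator: v_11(1/58564) = -4. Step 2 — apply |x|_p = p^{-v_p(x)} = 11^{4} = 14641.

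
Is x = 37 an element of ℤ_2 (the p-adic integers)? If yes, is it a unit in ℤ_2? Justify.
x ∈ ℤ_2^× (unit); v_2(x) = 0

ℤ_2 = {x ∈ ℚ_2 : v_2(x) ≥ 0} and ℤ_2^× = {x ∈ ℤ_2 : v_2(x) = 0}. Here v_2(37) = v_2(num) − v_2(den) = 0; compare against these criteria.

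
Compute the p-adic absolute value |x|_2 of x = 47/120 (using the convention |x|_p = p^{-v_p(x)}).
|47/120|_2 = 8

Step 1 — compute v_2(x) by factoring powers of 2 out of the numerator and denominator: v_2(47/120) = -3. Step 2 — apply |x|_p = p^{-v_p(x)} = 2^{3} = 8.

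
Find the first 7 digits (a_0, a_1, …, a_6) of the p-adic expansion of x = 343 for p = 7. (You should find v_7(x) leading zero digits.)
(a_0, …, a_6) = (0, 0, 0, 1, 0, 0, 0)

v_7(343) = 3, so a_0 = ... = a_2 = 0. Factor out: x = 7^3 · u with u = 1 a unit in ℤ_7. Expand u iteratively via a_{v+i} = u_i mod 7, u_{i+1} = (u_i − a_{v+i})/7:
  u_0 = 1;  a_3 = 1;  u_1 = (u_0 − 1)/7 = 0
  u_1 = 0;  a_4 = 0;  u_2 = (u_1 − 0)/7 = 0
  u_2 = 0;  a_5 = 0;  u_3 = (u_2 − 0)/7 = 0
  u_3 = 0;  a_6 = 0;  u_4 = (u_3 − 0)/7 = 0
Digits: (0, 0, 0, 1, 0, 0, 0).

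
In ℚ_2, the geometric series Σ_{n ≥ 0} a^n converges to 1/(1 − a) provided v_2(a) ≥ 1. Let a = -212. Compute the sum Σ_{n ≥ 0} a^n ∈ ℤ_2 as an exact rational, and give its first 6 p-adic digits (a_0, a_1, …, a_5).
Σ a^n = 1/(1 − a) = 1/213;  first 6 digits = (1, 0, 1, 1, 1, 1)

v_2(a) = 2 ≥ 1, so the series converges in ℤ_2 to 1/(1 − a) = 1/(1 − (-212)) = 1/213. Expand this rational in ℤ_2: compute digits iteratively via d_i = x_i mod 2, x_{i+1} = (x_i − d_i)/2. The first 6 digits are (1, 0, 1, 1, 1, 1).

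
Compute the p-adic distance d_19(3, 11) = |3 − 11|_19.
d_19(3, 11) = 1

Step 1 — x − y = 3 − 11 = -8. Step 2 — v_19(-8) = 0 (factor: -8 = −(19^0 · 8); the sign does not affect v_p). Step 3 — |x − y|_19 = 19^{0} = 1.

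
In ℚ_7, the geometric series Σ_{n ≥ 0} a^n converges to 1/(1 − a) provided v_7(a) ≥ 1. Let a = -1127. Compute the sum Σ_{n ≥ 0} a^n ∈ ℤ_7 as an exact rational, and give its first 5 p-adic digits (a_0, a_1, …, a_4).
Σ a^n = 1/(1 − a) = 1/1128;  first 5 digits = (1, 0, 5, 3, 3)

v_7(a) = 2 ≥ 1, so the series converges in ℤ_7 to 1/(1 − a) = 1/(1 − (-1127)) = 1/1128. Expand this rational in ℤ_7: compute digits iteratively via d_i = x_i mod 7, x_{i+1} = (x_i − d_i)/7. The first 5 digits are (1, 0, 5, 3, 3).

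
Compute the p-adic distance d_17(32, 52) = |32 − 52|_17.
d_17(32, 52) = 1

Step 1 — x − y = 32 − 52 = -20. Step 2 — v_17(-20) = 0 (factor: -20 = −(17^0 · 20); the sign does not affect v_p). Step 3 — |x − y|_17 = 17^{0} = 1.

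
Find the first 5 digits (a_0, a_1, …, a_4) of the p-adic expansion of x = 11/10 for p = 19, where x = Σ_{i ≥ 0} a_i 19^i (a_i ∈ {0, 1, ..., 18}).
(a_0, …, a_4) = (3, 17, 1, 17, 1)

v_19(11/10) = 0 (numerator and denominator both coprime to 19), so x ∈ ℤ_19^×. Compute digits iteratively via a_i = x_i mod 19, x_{i+1} = (x_i − a_i)/19, with x_0 = x:
  x_0 = 11/10;  a_0 = 3;  x_1 = (x_0 − 3)/19 = -1/10
  x_1 = -1/10;  a_1 = 17;  x_2 = (x_1 − 17)/19 = -9/10
  x_2 = -9/10;  a_2 = 1;  x_3 = (x_2 − 1)/19 = -1/10
  x_3 = -1/10;  a_3 = 17;  x_4 = (x_3 − 17)/19 = -9/10
  x_4 = -9/10;  a_4 = 1;  x_5 = (x_4 − 1)/19 = -1/10
Digits: (3, 17, 1, 17, 1).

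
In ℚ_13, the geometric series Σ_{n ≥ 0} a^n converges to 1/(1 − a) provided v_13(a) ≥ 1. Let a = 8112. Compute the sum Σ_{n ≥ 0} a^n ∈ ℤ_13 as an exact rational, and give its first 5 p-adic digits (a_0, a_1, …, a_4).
Σ a^n = 1/(1 − a) = -1/8111;  first 5 digits = (1, 0, 9, 3, 3)

v_13(a) = 2 ≥ 1, so the series converges in ℤ_13 to 1/(1 − a) = 1/(1 − 8112) = -1/8111. Expand this rational in ℤ_13: compute digits iteratively via d_i = x_i mod 13, x_{i+1} = (x_i − d_i)/13. The first 5 digits are (1, 0, 9, 3, 3).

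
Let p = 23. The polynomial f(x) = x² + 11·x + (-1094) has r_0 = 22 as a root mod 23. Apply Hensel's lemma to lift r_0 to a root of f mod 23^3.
r_2 = 5059 (mod 12167)

Hensel: r_{i+1} = r_i − f(r_i)·(f′(r_i))^{-1} mod 23^{i+2}, f′(x) = 2x + 11. Iterate:
  r_0 = 22 (mod 23)
  r_1 = 298 (mod 529)
  r_2 = 5059 (mod 12167)
Final: r = 5059 satisfies f(r) ≡ 0 mod 23^3.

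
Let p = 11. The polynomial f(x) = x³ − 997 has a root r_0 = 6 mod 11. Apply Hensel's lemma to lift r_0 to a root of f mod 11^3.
r_2 = 1249 (mod 1331)

Hensel: r_{i+1} = r_i − f(r_i)/f′(r_i) mod 11^{i+2}, where f′(x) = 3x². Iterate:
  r_0 = 6 (mod 11)
  r_1 = 39 (mod 121)
  r_2 = 1249 (mod 1331)
Final: r = 1249 with f(r) ≡ 0 mod 11^3.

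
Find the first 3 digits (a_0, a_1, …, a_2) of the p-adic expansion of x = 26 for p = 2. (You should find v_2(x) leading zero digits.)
(a_0, …, a_2) = (0, 1, 0)

v_2(26) = 1, so a_0 = ... = a_0 = 0. Factor out: x = 2^1 · u with u = 13 a unit in ℤ_2. Expand u iteratively via a_{v+i} = u_i mod 2, u_{i+1} = (u_i − a_{v+i})/2:
  u_0 = 13;  a_1 = 1;  u_1 = (u_0 − 1)/2 = 6
  u_1 = 6;  a_2 = 0;  u_2 = (u_1 − 0)/2 = 3
Digits: (0, 1, 0).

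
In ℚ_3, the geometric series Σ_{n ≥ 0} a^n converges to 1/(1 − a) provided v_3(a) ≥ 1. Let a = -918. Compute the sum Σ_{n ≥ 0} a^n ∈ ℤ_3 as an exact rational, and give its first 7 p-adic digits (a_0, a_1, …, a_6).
Σ a^n = 1/(1 − a) = 1/919;  first 7 digits = (1, 0, 0, 2, 0, 2, 2)

v_3(a) = 3 ≥ 1, so the series converges in ℤ_3 to 1/(1 − a) = 1/(1 − (-918)) = 1/919. Expand this rational in ℤ_3: compute digits iteratively via d_i = x_i mod 3, x_{i+1} = (x_i − d_i)/3. The first 7 digits are (1, 0, 0, 2, 0, 2, 2).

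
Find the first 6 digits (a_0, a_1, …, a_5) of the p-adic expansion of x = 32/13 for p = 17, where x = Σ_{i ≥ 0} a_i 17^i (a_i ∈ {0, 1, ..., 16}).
(a_0, …, a_5) = (9, 14, 7, 10, 2, 9)

v_17(32/13) = 0 (numerator and denominator both coprime to 17), so x ∈ ℤ_17^×. Compute digits iteratively via a_i = x_i mod 17, x_{i+1} = (x_i − a_i)/17, with x_0 = x:
  x_0 = 32/13;  a_0 = 9;  x_1 = (x_0 − 9)/17 = -5/13
  x_1 = -5/13;  a_1 = 14;  x_2 = (x_1 − 14)/17 = -11/13
  x_2 = -11/13;  a_2 = 7;  x_3 = (x_2 − 7)/17 = -6/13
  x_3 = -6/13;  a_3 = 10;  x_4 = (x_3 − 10)/17 = -8/13
  x_4 = -8/13;  a_4 = 2;  x_5 = (x_4 − 2)/17 = -2/13
  x_5 = -2/13;  a_5 = 9;  x_6 = (x_5 − 9)/17 = -7/13
Digits: (9, 14, 7, 10, 2, 9).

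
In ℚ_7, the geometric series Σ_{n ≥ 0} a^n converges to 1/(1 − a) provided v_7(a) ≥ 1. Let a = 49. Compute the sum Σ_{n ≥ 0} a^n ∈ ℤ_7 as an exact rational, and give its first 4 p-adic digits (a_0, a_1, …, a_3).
Σ a^n = 1/(1 − a) = -1/48;  first 4 digits = (1, 0, 1, 0)

v_7(a) = 2 ≥ 1, so the series converges in ℤ_7 to 1/(1 − a) = 1/(1 − 49) = -1/48. Expand this rational in ℤ_7: compute digits iteratively via d_i = x_i mod 7, x_{i+1} = (x_i − d_i)/7. The first 4 digits are (1, 0, 1, 0).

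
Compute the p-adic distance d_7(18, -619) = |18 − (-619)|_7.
d_7(18, -619) = 1/49

Step 1 — x − y = 18 − (-619) = 637. Step 2 — v_7(637) = 2 (factor: 637 = (7^2 · 13); the sign does not affect v_p). Step 3 — |x − y|_7 = 7^{-2} = 1/49.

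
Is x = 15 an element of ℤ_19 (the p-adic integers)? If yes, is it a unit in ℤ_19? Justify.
x ∈ ℤ_19^× (unit); v_19(x) = 0

ℤ_19 = {x ∈ ℚ_19 : v_19(x) ≥ 0} and ℤ_19^× = {x ∈ ℤ_19 : v_19(x) = 0}. Here v_19(15) = v_19(num) − v_19(den) = 0; compare against these criteria.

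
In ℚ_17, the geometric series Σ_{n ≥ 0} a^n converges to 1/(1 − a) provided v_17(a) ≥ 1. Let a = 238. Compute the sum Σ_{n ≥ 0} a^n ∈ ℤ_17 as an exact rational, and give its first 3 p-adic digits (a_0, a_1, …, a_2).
Σ a^n = 1/(1 − a) = -1/237;  first 3 digits = (1, 14, 9)

v_17(a) = 1 ≥ 1, so the series converges in ℤ_17 to 1/(1 − a) = 1/(1 − 238) = -1/237. Expand this rational in ℤ_17: compute digits iteratively via d_i = x_i mod 17, x_{i+1} = (x_i − d_i)/17. The first 3 digits are (1, 14, 9).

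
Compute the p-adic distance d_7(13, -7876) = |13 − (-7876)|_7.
d_7(13, -7876) = 1/343

Step 1 — x − y = 13 − (-7876) = 7889. Step 2 — v_7(7889) = 3 (factor: 7889 = (7^3 · 23); the sign does not affect v_p). Step 3 — |x − y|_7 = 7^{-3} = 1/343.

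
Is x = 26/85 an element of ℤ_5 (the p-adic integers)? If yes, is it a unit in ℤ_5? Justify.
x ∉ ℤ_5 (v_5(x) = -1 < 0)

ℤ_5 = {x ∈ ℚ_5 : v_5(x) ≥ 0} and ℤ_5^× = {x ∈ ℤ_5 : v_5(x) = 0}. Here v_5(26/85) = v_5(num) − v_5(den) = -1; compare against these criteria.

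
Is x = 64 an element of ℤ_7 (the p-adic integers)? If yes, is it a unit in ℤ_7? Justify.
x ∈ ℤ_7^× (unit); v_7(x) = 0

ℤ_7 = {x ∈ ℚ_7 : v_7(x) ≥ 0} and ℤ_7^× = {x ∈ ℤ_7 : v_7(x) = 0}. Here v_7(64) = v_7(num) − v_7(den) = 0; compare against these criteria.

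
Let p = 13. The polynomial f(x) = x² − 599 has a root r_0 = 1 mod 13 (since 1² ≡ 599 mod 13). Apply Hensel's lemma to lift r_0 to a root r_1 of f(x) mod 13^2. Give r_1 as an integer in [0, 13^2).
r_1 = 131 (mod 169)

Hensel's recurrence: r_{i+1} = r_i − f(r_i)·(f′(r_i))^{-1} mod 13^{i+2}, with f′(x) = 2x. Iterate:
  r_0 = 1 (mod 13)
  r_1 = 131 (mod 169)
Final: r_1 = 131, and one checks f(r_1) ≡ 0 mod 13^2.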